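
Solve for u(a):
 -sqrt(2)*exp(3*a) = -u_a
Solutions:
 u(a) = C1 + sqrt(2)*exp(3*a)/3


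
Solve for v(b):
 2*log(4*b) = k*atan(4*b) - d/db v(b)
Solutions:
 v(b) = C1 - 2*b*log(b) - 4*b*log(2) + 2*b + k*(b*atan(4*b) - log(16*b^2 + 1)/8)


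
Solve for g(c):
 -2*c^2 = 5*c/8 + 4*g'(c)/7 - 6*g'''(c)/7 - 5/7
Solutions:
 g(c) = C1 + C2*exp(-sqrt(6)*c/3) + C3*exp(sqrt(6)*c/3) - 7*c^3/6 - 35*c^2/64 - 37*c/4


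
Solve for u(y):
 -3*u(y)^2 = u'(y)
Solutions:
 u(y) = 1/(C1 + 3*y)


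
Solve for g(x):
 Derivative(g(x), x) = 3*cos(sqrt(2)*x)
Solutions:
 g(x) = C1 + 3*sqrt(2)*sin(sqrt(2)*x)/2


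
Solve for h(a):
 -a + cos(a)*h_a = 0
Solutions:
 h(a) = C1 + Integral(a/cos(a), a)


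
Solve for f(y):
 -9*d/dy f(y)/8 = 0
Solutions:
 f(y) = C1


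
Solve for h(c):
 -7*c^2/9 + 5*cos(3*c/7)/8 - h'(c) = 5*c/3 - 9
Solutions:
 h(c) = C1 - 7*c^3/27 - 5*c^2/6 + 9*c + 35*sin(3*c/7)/24


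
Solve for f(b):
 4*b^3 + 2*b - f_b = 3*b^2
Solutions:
 f(b) = C1 + b^4 - b^3 + b^2


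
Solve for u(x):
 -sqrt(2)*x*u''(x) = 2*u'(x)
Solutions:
 u(x) = C1 + C2*x^(1 - sqrt(2))


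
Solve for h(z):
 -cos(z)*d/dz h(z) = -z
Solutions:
 h(z) = C1 + Integral(z/cos(z), z)


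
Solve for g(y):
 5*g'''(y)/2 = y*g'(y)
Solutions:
 g(y) = C1 + Integral(C2*airyai(2^(1/3)*5^(2/3)*y/5) + C3*airybi(2^(1/3)*5^(2/3)*y/5), y)


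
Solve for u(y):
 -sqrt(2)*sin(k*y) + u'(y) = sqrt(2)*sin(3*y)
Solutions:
 u(y) = C1 - sqrt(2)*cos(3*y)/3 - sqrt(2)*cos(k*y)/k


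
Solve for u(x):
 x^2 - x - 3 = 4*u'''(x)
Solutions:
 u(x) = C1 + C2*x + C3*x^2 + x^5/240 - x^4/96 - x^3/8


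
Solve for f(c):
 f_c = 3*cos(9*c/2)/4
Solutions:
 f(c) = C1 + sin(9*c/2)/6


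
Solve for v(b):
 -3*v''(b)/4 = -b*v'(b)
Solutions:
 v(b) = C1 + C2*erfi(sqrt(6)*b/3)


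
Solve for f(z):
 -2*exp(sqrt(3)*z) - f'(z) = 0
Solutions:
 f(z) = C1 - 2*sqrt(3)*exp(sqrt(3)*z)/3


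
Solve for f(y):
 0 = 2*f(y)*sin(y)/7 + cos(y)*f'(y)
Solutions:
 f(y) = C1*cos(y)^(2/7)


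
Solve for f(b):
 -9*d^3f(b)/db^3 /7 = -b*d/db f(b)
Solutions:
 f(b) = C1 + Integral(C2*airyai(21^(1/3)*b/3) + C3*airybi(21^(1/3)*b/3), b)


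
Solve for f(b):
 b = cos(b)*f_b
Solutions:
 f(b) = C1 + Integral(b/cos(b), b)


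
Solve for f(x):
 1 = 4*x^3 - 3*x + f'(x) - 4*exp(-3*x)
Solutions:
 f(x) = C1 - x^4 + 3*x^2/2 + x - 4*exp(-3*x)/3


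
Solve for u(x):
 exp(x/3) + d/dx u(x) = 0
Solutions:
 u(x) = C1 - 3*exp(x/3)


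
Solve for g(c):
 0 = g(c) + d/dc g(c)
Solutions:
 g(c) = C1*exp(-c)


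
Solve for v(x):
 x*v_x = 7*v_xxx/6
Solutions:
 v(x) = C1 + Integral(C2*airyai(6^(1/3)*7^(2/3)*x/7) + C3*airybi(6^(1/3)*7^(2/3)*x/7), x)


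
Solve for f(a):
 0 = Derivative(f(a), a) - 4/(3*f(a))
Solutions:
 f(a) = -sqrt(C1 + 24*a)/3
 f(a) = sqrt(C1 + 24*a)/3


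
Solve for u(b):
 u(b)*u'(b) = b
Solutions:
 u(b) = -sqrt(C1 + b^2)
 u(b) = sqrt(C1 + b^2)


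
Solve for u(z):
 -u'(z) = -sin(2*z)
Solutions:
 u(z) = C1 - cos(2*z)/2


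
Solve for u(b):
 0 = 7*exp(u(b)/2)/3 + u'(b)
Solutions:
 u(b) = 2*log(1/(C1 + 7*b)) + 2*log(6)


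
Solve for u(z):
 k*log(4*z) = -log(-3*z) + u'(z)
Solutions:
 u(z) = C1 + z*(k + 1)*log(z) + z*(-k + 2*k*log(2) - 1 + log(3) + I*pi)


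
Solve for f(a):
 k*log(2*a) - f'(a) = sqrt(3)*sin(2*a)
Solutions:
 f(a) = C1 + a*k*(log(a) - 1) + a*k*log(2) + sqrt(3)*cos(2*a)/2


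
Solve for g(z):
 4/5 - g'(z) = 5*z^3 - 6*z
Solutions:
 g(z) = C1 - 5*z^4/4 + 3*z^2 + 4*z/5


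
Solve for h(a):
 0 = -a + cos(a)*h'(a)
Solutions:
 h(a) = C1 + Integral(a/cos(a), a)


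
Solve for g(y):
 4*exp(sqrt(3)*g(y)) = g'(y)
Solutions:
 g(y) = sqrt(3)*(2*log(-1/(C1 + 4*y)) - log(3))/6


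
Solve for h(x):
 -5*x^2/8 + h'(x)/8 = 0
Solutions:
 h(x) = C1 + 5*x^3/3


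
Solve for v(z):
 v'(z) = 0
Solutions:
 v(z) = C1


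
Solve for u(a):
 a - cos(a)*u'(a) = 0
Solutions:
 u(a) = C1 + Integral(a/cos(a), a)


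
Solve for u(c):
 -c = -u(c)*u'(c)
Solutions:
 u(c) = -sqrt(C1 + c^2)
 u(c) = sqrt(C1 + c^2)


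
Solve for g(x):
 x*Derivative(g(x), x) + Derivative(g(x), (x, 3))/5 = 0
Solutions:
 g(x) = C1 + Integral(C2*airyai(-5^(1/3)*x) + C3*airybi(-5^(1/3)*x), x)


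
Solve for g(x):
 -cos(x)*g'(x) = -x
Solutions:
 g(x) = C1 + Integral(x/cos(x), x)


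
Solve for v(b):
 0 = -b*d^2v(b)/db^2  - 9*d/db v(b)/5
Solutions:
 v(b) = C1 + C2/b^(4/5)


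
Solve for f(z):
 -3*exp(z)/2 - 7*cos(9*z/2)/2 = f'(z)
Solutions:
 f(z) = C1 - 3*exp(z)/2 - 7*sin(9*z/2)/9


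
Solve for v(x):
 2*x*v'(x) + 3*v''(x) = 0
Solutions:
 v(x) = C1 + C2*erf(sqrt(3)*x/3)


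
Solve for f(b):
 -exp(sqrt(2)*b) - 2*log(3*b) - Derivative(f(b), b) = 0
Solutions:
 f(b) = C1 - 2*b*log(b) + 2*b*(1 - log(3)) - sqrt(2)*exp(sqrt(2)*b)/2


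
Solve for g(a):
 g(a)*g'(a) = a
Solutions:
 g(a) = -sqrt(C1 + a^2)
 g(a) = sqrt(C1 + a^2)


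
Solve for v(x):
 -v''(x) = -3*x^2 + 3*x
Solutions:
 v(x) = C1 + C2*x + x^4/4 - x^3/2


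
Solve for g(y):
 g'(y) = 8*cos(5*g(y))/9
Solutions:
 -8*y/9 - log(sin(5*g(y)) - 1)/10 + log(sin(5*g(y)) + 1)/10 = C1


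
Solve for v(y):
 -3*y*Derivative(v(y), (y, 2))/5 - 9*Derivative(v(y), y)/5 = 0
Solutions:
 v(y) = C1 + C2/y^2


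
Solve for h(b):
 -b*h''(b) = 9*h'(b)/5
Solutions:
 h(b) = C1 + C2/b^(4/5)


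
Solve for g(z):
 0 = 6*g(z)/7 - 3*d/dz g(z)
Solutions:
 g(z) = C1*exp(2*z/7)


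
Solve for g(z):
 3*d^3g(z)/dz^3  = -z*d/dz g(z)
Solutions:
 g(z) = C1 + Integral(C2*airyai(-3^(2/3)*z/3) + C3*airybi(-3^(2/3)*z/3), z)


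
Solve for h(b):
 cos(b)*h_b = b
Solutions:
 h(b) = C1 + Integral(b/cos(b), b)


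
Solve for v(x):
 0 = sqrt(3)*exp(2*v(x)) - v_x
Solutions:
 v(x) = log(-sqrt(-1/(C1 + sqrt(3)*x))) - log(2)/2
 v(x) = log(-1/(C1 + sqrt(3)*x))/2 - log(2)/2


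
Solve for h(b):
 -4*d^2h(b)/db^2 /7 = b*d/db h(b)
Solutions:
 h(b) = C1 + C2*erf(sqrt(14)*b/4)


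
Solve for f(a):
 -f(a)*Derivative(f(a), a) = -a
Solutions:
 f(a) = -sqrt(C1 + a^2)
 f(a) = sqrt(C1 + a^2)


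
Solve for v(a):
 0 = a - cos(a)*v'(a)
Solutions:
 v(a) = C1 + Integral(a/cos(a), a)


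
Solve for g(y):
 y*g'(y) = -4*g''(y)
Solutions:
 g(y) = C1 + C2*erf(sqrt(2)*y/4)


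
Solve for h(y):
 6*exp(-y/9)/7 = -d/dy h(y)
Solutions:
 h(y) = C1 + 54*exp(-y/9)/7


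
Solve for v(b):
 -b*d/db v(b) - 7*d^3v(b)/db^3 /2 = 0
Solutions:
 v(b) = C1 + Integral(C2*airyai(-2^(1/3)*7^(2/3)*b/7) + C3*airybi(-2^(1/3)*7^(2/3)*b/7), b)


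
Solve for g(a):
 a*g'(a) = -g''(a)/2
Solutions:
 g(a) = C1 + C2*erf(a)


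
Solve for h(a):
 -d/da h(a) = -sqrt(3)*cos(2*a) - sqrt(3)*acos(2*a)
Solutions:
 h(a) = C1 + sqrt(3)*(a*acos(2*a) - sqrt(1 - 4*a^2)/2) + sqrt(3)*sin(2*a)/2


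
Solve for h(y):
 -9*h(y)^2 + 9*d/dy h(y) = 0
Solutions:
 h(y) = -1/(C1 + y)


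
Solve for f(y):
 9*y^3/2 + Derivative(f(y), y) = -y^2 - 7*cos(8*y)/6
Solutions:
 f(y) = C1 - 9*y^4/8 - y^3/3 - 7*sin(8*y)/48


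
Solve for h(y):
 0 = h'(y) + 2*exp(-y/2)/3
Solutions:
 h(y) = C1 + 4*exp(-y/2)/3


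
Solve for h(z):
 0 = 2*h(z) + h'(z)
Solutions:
 h(z) = C1*exp(-2*z)


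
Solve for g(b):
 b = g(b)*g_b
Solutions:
 g(b) = -sqrt(C1 + b^2)
 g(b) = sqrt(C1 + b^2)


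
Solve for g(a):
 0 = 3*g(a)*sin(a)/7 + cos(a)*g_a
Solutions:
 g(a) = C1*cos(a)^(3/7)


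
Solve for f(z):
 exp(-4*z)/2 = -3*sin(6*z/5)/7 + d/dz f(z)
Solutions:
 f(z) = C1 - 5*cos(6*z/5)/14 - exp(-4*z)/8


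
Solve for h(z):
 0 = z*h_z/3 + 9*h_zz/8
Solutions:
 h(z) = C1 + C2*erf(2*sqrt(3)*z/9)


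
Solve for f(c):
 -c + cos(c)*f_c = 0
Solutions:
 f(c) = C1 + Integral(c/cos(c), c)


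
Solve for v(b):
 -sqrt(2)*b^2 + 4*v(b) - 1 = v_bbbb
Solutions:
 v(b) = C1*exp(-sqrt(2)*b) + C2*exp(sqrt(2)*b) + C3*sin(sqrt(2)*b) + C4*cos(sqrt(2)*b) + sqrt(2)*b^2/4 + 1/4


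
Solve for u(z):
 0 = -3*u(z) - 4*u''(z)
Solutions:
 u(z) = C1*sin(sqrt(3)*z/2) + C2*cos(sqrt(3)*z/2)


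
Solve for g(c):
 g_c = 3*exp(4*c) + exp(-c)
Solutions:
 g(c) = C1 + 3*exp(4*c)/4 - exp(-c)


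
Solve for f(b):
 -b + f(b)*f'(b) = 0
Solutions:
 f(b) = -sqrt(C1 + b^2)
 f(b) = sqrt(C1 + b^2)


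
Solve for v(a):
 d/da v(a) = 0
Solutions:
 v(a) = C1


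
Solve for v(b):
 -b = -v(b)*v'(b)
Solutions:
 v(b) = -sqrt(C1 + b^2)
 v(b) = sqrt(C1 + b^2)


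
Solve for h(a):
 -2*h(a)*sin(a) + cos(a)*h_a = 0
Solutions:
 h(a) = C1/cos(a)^2


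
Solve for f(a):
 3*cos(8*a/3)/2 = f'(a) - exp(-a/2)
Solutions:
 f(a) = C1 + 9*sin(8*a/3)/16 - 2*exp(-a/2)


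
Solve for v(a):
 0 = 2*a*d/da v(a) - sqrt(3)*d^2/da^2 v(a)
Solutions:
 v(a) = C1 + C2*erfi(3^(3/4)*a/3)


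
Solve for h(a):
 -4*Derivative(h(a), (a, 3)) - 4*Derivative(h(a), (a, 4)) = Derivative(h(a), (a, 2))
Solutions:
 h(a) = C1 + C4*exp(-a/2) + a*(C2 + C3/sqrt(exp(a)))


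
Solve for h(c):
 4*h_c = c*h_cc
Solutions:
 h(c) = C1 + C2*c^5


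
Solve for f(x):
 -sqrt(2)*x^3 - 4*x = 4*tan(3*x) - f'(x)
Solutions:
 f(x) = C1 + sqrt(2)*x^4/4 + 2*x^2 - 4*log(cos(3*x))/3


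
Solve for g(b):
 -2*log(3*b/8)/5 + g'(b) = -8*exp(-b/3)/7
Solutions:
 g(b) = C1 + 2*b*log(b)/5 + 2*b*(-3*log(2) - 1 + log(3))/5 + 24*exp(-b/3)/7


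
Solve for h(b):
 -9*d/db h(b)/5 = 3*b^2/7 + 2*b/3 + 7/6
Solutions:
 h(b) = C1 - 5*b^3/63 - 5*b^2/27 - 35*b/54


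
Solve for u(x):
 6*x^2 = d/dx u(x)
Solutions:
 u(x) = C1 + 2*x^3


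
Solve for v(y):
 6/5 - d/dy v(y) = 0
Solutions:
 v(y) = C1 + 6*y/5


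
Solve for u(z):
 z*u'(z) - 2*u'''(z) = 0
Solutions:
 u(z) = C1 + Integral(C2*airyai(2^(2/3)*z/2) + C3*airybi(2^(2/3)*z/2), z)


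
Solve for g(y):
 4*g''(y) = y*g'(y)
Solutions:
 g(y) = C1 + C2*erfi(sqrt(2)*y/4)


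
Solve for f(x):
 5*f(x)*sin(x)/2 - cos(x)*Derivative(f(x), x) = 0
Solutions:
 f(x) = C1/cos(x)^(5/2)


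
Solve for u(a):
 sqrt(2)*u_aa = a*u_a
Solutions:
 u(a) = C1 + C2*erfi(2^(1/4)*a/2)


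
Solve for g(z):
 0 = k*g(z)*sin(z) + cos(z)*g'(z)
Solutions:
 g(z) = C1*exp(k*log(cos(z)))


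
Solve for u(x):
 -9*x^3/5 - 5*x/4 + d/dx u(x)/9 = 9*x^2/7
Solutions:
 u(x) = C1 + 81*x^4/20 + 27*x^3/7 + 45*x^2/8


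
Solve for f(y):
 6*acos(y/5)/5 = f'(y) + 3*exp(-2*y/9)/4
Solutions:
 f(y) = C1 + 6*y*acos(y/5)/5 - 6*sqrt(25 - y^2)/5 + 27*exp(-2*y/9)/8


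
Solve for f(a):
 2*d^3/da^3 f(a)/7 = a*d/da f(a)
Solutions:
 f(a) = C1 + Integral(C2*airyai(2^(2/3)*7^(1/3)*a/2) + C3*airybi(2^(2/3)*7^(1/3)*a/2), a)


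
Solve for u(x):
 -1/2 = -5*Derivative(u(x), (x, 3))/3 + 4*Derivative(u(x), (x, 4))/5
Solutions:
 u(x) = C1 + C2*x + C3*x^2 + C4*exp(25*x/12) + x^3/20


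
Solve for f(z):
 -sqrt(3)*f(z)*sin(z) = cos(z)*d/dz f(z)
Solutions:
 f(z) = C1*cos(z)^(sqrt(3))


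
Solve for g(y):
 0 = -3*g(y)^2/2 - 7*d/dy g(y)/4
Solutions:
 g(y) = 7/(C1 + 6*y)


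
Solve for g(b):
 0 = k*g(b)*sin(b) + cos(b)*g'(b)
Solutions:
 g(b) = C1*exp(k*log(cos(b)))


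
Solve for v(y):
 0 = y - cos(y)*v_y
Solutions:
 v(y) = C1 + Integral(y/cos(y), y)


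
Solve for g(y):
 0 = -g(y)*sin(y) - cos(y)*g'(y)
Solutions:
 g(y) = C1*cos(y)


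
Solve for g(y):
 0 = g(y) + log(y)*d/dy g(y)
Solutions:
 g(y) = C1*exp(-li(y))


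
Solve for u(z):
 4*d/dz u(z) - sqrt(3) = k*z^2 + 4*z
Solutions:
 u(z) = C1 + k*z^3/12 + z^2/2 + sqrt(3)*z/4


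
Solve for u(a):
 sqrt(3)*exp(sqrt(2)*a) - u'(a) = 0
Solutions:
 u(a) = C1 + sqrt(6)*exp(sqrt(2)*a)/2


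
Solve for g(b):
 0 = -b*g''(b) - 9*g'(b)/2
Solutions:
 g(b) = C1 + C2/b^(7/2)


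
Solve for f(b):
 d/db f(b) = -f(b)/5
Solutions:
 f(b) = C1*exp(-b/5)


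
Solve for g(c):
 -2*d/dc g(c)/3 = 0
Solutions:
 g(c) = C1


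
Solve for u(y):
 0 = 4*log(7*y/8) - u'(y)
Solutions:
 u(y) = C1 + 4*y*log(y) - 4*y + y*log(2401/4096)


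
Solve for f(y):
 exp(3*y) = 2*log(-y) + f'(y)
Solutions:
 f(y) = C1 - 2*y*log(-y) + 2*y + exp(3*y)/3


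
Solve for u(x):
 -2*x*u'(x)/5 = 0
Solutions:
 u(x) = C1


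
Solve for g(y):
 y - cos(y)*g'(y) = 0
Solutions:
 g(y) = C1 + Integral(y/cos(y), y)


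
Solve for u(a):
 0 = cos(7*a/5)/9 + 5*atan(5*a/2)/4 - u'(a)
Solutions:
 u(a) = C1 + 5*a*atan(5*a/2)/4 - log(25*a^2 + 4)/4 + 5*sin(7*a/5)/63


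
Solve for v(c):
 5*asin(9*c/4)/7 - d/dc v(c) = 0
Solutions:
 v(c) = C1 + 5*c*asin(9*c/4)/7 + 5*sqrt(16 - 81*c^2)/63


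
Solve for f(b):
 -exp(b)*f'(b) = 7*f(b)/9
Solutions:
 f(b) = C1*exp(7*exp(-b)/9)


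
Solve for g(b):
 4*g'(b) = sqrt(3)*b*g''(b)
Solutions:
 g(b) = C1 + C2*b^(1 + 4*sqrt(3)/3)


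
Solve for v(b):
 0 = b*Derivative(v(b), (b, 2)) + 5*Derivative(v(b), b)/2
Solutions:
 v(b) = C1 + C2/b^(3/2)


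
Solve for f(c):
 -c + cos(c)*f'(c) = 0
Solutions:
 f(c) = C1 + Integral(c/cos(c), c)


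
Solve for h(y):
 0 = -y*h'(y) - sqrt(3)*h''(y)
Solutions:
 h(y) = C1 + C2*erf(sqrt(2)*3^(3/4)*y/6)


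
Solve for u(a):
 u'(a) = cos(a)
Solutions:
 u(a) = C1 + sin(a)


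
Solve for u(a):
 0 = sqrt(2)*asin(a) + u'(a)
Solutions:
 u(a) = C1 - sqrt(2)*(a*asin(a) + sqrt(1 - a^2))


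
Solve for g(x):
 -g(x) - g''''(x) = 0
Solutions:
 g(x) = (C1*sin(sqrt(2)*x/2) + C2*cos(sqrt(2)*x/2))*exp(-sqrt(2)*x/2) + (C3*sin(sqrt(2)*x/2) + C4*cos(sqrt(2)*x/2))*exp(sqrt(2)*x/2)


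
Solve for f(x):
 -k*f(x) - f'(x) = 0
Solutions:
 f(x) = C1*exp(-k*x)


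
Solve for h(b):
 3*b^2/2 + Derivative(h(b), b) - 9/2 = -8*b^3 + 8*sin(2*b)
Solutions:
 h(b) = C1 - 2*b^4 - b^3/2 + 9*b/2 - 4*cos(2*b)


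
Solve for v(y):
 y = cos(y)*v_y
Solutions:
 v(y) = C1 + Integral(y/cos(y), y)


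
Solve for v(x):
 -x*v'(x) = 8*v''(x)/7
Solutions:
 v(x) = C1 + C2*erf(sqrt(7)*x/4)


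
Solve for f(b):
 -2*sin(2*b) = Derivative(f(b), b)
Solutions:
 f(b) = C1 + cos(2*b)


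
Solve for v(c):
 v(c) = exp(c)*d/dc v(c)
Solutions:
 v(c) = C1*exp(-exp(-c))


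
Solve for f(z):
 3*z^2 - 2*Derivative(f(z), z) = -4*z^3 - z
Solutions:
 f(z) = C1 + z^4/2 + z^3/2 + z^2/4


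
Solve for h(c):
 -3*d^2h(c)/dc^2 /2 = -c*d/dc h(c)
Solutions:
 h(c) = C1 + C2*erfi(sqrt(3)*c/3)


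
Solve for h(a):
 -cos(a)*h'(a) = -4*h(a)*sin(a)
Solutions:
 h(a) = C1/cos(a)^4


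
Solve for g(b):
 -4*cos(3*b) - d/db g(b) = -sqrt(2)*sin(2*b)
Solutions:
 g(b) = C1 - 4*sin(3*b)/3 - sqrt(2)*cos(2*b)/2


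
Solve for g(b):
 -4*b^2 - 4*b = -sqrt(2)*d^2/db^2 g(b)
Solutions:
 g(b) = C1 + C2*b + sqrt(2)*b^4/6 + sqrt(2)*b^3/3


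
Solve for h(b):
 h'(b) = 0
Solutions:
 h(b) = C1


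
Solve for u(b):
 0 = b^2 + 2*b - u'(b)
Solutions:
 u(b) = C1 + b^3/3 + b^2


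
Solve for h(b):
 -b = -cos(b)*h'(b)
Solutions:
 h(b) = C1 + Integral(b/cos(b), b)


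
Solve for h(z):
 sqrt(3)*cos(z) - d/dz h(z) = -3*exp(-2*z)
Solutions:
 h(z) = C1 + sqrt(3)*sin(z) - 3*exp(-2*z)/2


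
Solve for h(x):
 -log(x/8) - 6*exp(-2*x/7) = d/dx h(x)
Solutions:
 h(x) = C1 - x*log(x) + x*(1 + 3*log(2)) + 21*exp(-2*x/7)


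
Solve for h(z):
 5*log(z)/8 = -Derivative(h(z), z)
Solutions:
 h(z) = C1 - 5*z*log(z)/8 + 5*z/8


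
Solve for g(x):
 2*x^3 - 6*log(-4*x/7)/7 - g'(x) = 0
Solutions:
 g(x) = C1 + x^4/2 - 6*x*log(-x)/7 + 6*x*(-2*log(2) + 1 + log(7))/7


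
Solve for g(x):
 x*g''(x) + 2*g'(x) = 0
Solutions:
 g(x) = C1 + C2/x


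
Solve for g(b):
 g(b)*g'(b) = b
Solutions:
 g(b) = -sqrt(C1 + b^2)
 g(b) = sqrt(C1 + b^2)


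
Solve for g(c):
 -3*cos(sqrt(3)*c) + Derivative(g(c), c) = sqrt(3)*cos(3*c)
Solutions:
 g(c) = C1 + sqrt(3)*sin(3*c)/3 + sqrt(3)*sin(sqrt(3)*c)


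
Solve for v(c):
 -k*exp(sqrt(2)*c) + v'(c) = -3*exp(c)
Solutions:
 v(c) = C1 + sqrt(2)*k*exp(sqrt(2)*c)/2 - 3*exp(c)


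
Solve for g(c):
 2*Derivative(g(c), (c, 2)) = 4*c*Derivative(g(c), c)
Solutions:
 g(c) = C1 + C2*erfi(c)


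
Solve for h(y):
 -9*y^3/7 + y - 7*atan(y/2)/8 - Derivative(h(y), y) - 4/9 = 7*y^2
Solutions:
 h(y) = C1 - 9*y^4/28 - 7*y^3/3 + y^2/2 - 7*y*atan(y/2)/8 - 4*y/9 + 7*log(y^2 + 4)/8


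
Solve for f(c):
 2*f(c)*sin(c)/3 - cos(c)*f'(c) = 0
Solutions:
 f(c) = C1/cos(c)^(2/3)


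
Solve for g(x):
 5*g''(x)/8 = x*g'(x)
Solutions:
 g(x) = C1 + C2*erfi(2*sqrt(5)*x/5)


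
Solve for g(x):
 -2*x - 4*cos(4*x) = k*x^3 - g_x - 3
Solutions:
 g(x) = C1 + k*x^4/4 + x^2 - 3*x + sin(4*x)


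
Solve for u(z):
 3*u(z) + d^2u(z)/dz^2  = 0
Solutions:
 u(z) = C1*sin(sqrt(3)*z) + C2*cos(sqrt(3)*z)


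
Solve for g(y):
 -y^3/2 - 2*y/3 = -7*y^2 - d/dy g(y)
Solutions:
 g(y) = C1 + y^4/8 - 7*y^3/3 + y^2/3


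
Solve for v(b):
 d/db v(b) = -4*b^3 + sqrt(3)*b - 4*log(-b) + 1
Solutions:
 v(b) = C1 - b^4 + sqrt(3)*b^2/2 - 4*b*log(-b) + 5*b


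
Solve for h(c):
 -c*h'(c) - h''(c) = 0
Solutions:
 h(c) = C1 + C2*erf(sqrt(2)*c/2)


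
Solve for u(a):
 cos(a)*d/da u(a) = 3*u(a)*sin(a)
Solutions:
 u(a) = C1/cos(a)^3


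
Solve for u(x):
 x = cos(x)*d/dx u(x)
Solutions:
 u(x) = C1 + Integral(x/cos(x), x)


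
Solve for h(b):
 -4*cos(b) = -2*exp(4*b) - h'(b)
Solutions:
 h(b) = C1 - exp(4*b)/2 + 4*sin(b)


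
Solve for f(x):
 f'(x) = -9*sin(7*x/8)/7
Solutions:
 f(x) = C1 + 72*cos(7*x/8)/49


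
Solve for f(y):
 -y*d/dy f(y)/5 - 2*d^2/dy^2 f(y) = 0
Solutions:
 f(y) = C1 + C2*erf(sqrt(5)*y/10)


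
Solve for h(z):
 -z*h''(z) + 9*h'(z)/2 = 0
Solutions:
 h(z) = C1 + C2*z^(11/2)


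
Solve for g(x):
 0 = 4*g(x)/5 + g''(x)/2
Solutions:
 g(x) = C1*sin(2*sqrt(10)*x/5) + C2*cos(2*sqrt(10)*x/5)


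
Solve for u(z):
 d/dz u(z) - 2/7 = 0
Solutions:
 u(z) = C1 + 2*z/7


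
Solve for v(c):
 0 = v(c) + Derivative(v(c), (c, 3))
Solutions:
 v(c) = C3*exp(-c) + (C1*sin(sqrt(3)*c/2) + C2*cos(sqrt(3)*c/2))*exp(c/2)


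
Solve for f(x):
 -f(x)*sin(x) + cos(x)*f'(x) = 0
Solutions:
 f(x) = C1/cos(x)


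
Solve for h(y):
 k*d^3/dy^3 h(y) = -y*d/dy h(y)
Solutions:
 h(y) = C1 + Integral(C2*airyai(y*(-1/k)^(1/3)) + C3*airybi(y*(-1/k)^(1/3)), y)


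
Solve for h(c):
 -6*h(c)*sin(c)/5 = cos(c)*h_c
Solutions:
 h(c) = C1*cos(c)^(6/5)


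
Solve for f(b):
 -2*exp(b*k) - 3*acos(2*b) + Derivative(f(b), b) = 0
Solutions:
 f(b) = C1 + 3*b*acos(2*b) - 3*sqrt(1 - 4*b^2)/2 + 2*Piecewise((exp(b*k)/k, Ne(k, 0)), (b, True))


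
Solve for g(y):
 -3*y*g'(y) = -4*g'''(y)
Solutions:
 g(y) = C1 + Integral(C2*airyai(6^(1/3)*y/2) + C3*airybi(6^(1/3)*y/2), y)


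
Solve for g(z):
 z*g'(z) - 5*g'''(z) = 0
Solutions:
 g(z) = C1 + Integral(C2*airyai(5^(2/3)*z/5) + C3*airybi(5^(2/3)*z/5), z)


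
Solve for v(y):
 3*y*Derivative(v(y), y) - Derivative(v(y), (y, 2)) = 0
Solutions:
 v(y) = C1 + C2*erfi(sqrt(6)*y/2)


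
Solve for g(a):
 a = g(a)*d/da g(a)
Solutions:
 g(a) = -sqrt(C1 + a^2)
 g(a) = sqrt(C1 + a^2)


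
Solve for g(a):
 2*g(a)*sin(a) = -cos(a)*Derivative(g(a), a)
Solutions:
 g(a) = C1*cos(a)^2


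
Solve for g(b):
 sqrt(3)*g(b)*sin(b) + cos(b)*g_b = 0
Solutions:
 g(b) = C1*cos(b)^(sqrt(3))


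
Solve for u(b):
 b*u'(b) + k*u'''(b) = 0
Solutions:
 u(b) = C1 + Integral(C2*airyai(b*(-1/k)^(1/3)) + C3*airybi(b*(-1/k)^(1/3)), b)


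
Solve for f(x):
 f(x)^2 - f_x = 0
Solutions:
 f(x) = -1/(C1 + x)


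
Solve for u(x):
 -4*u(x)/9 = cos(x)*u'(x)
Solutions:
 u(x) = C1*(sin(x) - 1)^(2/9)/(sin(x) + 1)^(2/9)


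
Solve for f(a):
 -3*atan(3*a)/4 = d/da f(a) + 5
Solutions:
 f(a) = C1 - 3*a*atan(3*a)/4 - 5*a + log(9*a^2 + 1)/8


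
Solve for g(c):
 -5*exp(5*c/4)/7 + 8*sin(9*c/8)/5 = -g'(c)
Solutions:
 g(c) = C1 + 4*exp(5*c/4)/7 + 64*cos(9*c/8)/45


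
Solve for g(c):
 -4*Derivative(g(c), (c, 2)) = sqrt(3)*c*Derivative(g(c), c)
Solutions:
 g(c) = C1 + C2*erf(sqrt(2)*3^(1/4)*c/4)


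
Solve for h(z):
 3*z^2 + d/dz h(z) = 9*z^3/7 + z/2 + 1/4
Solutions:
 h(z) = C1 + 9*z^4/28 - z^3 + z^2/4 + z/4


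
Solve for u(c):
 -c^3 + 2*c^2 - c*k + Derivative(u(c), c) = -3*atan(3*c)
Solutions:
 u(c) = C1 + c^4/4 - 2*c^3/3 + c^2*k/2 - 3*c*atan(3*c) + log(9*c^2 + 1)/2


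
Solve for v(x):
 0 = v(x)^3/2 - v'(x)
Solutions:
 v(x) = -sqrt(-1/(C1 + x))
 v(x) = sqrt(-1/(C1 + x))


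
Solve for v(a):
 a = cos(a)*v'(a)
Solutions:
 v(a) = C1 + Integral(a/cos(a), a)


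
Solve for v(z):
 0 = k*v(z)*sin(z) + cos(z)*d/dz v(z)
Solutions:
 v(z) = C1*exp(k*log(cos(z)))


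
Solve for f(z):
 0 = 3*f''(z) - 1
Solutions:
 f(z) = C1 + C2*z + z^2/6


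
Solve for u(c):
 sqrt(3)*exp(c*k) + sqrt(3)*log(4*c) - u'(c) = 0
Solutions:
 u(c) = C1 + sqrt(3)*c*log(c) + sqrt(3)*c*(-1 + 2*log(2)) + Piecewise((sqrt(3)*exp(c*k)/k, Ne(k, 0)), (sqrt(3)*c, True))


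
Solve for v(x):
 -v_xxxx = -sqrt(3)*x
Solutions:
 v(x) = C1 + C2*x + C3*x^2 + C4*x^3 + sqrt(3)*x^5/120


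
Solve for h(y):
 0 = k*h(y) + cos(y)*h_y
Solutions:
 h(y) = C1*exp(k*(log(sin(y) - 1) - log(sin(y) + 1))/2)


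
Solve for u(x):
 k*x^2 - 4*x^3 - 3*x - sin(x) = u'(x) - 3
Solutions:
 u(x) = C1 + k*x^3/3 - x^4 - 3*x^2/2 + 3*x + cos(x)


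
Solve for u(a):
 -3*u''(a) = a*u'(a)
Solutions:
 u(a) = C1 + C2*erf(sqrt(6)*a/6)


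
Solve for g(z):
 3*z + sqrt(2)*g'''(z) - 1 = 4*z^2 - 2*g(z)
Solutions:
 g(z) = C3*exp(-2^(1/6)*z) + 2*z^2 - 3*z/2 + (C1*sin(2^(1/6)*sqrt(3)*z/2) + C2*cos(2^(1/6)*sqrt(3)*z/2))*exp(2^(1/6)*z/2) + 1/2


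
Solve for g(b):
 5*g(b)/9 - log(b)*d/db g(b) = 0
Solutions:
 g(b) = C1*exp(5*li(b)/9)


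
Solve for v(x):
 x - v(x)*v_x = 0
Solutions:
 v(x) = -sqrt(C1 + x^2)
 v(x) = sqrt(C1 + x^2)


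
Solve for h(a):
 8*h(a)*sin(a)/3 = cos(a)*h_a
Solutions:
 h(a) = C1/cos(a)^(8/3)


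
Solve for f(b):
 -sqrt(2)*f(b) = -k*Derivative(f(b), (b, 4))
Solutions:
 f(b) = C1*exp(-2^(1/8)*b*(1/k)^(1/4)) + C2*exp(2^(1/8)*b*(1/k)^(1/4)) + C3*exp(-2^(1/8)*I*b*(1/k)^(1/4)) + C4*exp(2^(1/8)*I*b*(1/k)^(1/4))


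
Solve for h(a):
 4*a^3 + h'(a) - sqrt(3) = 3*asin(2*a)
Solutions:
 h(a) = C1 - a^4 + 3*a*asin(2*a) + sqrt(3)*a + 3*sqrt(1 - 4*a^2)/2


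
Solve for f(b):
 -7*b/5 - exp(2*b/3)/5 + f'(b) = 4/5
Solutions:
 f(b) = C1 + 7*b^2/10 + 4*b/5 + 3*exp(2*b/3)/10


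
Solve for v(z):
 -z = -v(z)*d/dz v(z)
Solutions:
 v(z) = -sqrt(C1 + z^2)
 v(z) = sqrt(C1 + z^2)


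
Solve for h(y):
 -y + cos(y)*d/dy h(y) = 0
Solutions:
 h(y) = C1 + Integral(y/cos(y), y)


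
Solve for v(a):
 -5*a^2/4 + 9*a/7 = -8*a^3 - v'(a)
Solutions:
 v(a) = C1 - 2*a^4 + 5*a^3/12 - 9*a^2/14


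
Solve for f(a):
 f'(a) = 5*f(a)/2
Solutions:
 f(a) = C1*exp(5*a/2)


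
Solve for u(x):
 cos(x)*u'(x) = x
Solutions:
 u(x) = C1 + Integral(x/cos(x), x)


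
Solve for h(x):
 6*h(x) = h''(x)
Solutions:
 h(x) = C1*exp(-sqrt(6)*x) + C2*exp(sqrt(6)*x)


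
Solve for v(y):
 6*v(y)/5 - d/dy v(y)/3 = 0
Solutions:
 v(y) = C1*exp(18*y/5)


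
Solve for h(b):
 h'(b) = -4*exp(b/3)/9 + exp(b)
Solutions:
 h(b) = C1 - 4*exp(b/3)/3 + exp(b)


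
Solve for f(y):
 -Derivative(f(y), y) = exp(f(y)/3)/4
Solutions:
 f(y) = 3*log(1/(C1 + y)) + 3*log(12)


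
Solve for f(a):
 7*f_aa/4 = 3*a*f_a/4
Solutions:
 f(a) = C1 + C2*erfi(sqrt(42)*a/14)


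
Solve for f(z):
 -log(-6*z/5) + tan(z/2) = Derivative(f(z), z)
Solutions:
 f(z) = C1 - z*log(-z) - z*log(6) + z + z*log(5) - 2*log(cos(z/2))


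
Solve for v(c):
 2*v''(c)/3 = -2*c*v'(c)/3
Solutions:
 v(c) = C1 + C2*erf(sqrt(2)*c/2)


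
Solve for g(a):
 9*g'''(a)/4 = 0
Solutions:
 g(a) = C1 + C2*a + C3*a^2


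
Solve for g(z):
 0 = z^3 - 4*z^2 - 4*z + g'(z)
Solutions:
 g(z) = C1 - z^4/4 + 4*z^3/3 + 2*z^2


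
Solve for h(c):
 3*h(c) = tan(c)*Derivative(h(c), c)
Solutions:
 h(c) = C1*sin(c)^3


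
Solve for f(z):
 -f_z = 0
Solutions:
 f(z) = C1


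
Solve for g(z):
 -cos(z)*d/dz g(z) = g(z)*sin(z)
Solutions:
 g(z) = C1*cos(z)


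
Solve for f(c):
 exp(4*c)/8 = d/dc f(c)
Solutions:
 f(c) = C1 + exp(4*c)/32


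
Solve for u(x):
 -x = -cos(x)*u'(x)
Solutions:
 u(x) = C1 + Integral(x/cos(x), x)


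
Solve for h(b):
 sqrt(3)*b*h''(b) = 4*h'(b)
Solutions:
 h(b) = C1 + C2*b^(1 + 4*sqrt(3)/3)


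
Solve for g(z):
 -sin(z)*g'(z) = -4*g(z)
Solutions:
 g(z) = C1*(cos(z)^2 - 2*cos(z) + 1)/(cos(z)^2 + 2*cos(z) + 1)


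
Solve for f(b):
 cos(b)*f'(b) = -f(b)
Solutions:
 f(b) = C1*sqrt(sin(b) - 1)/sqrt(sin(b) + 1)


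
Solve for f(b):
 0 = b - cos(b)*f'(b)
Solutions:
 f(b) = C1 + Integral(b/cos(b), b)


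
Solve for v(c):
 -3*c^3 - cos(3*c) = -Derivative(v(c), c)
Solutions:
 v(c) = C1 + 3*c^4/4 + sin(3*c)/3


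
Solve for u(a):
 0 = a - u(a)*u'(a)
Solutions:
 u(a) = -sqrt(C1 + a^2)
 u(a) = sqrt(C1 + a^2)


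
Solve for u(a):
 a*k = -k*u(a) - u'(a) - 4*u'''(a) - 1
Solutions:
 u(a) = C1*exp(a*(3^(1/3)*(9*k + sqrt(3)*sqrt(27*k^2 + 1))^(1/3)/12 - 3^(5/6)*I*(9*k + sqrt(3)*sqrt(27*k^2 + 1))^(1/3)/12 + 1/((-3^(1/3) + 3^(5/6)*I)*(9*k + sqrt(3)*sqrt(27*k^2 + 1))^(1/3)))) + C2*exp(a*(3^(1/3)*(9*k + sqrt(3)*sqrt(27*k^2 + 1))^(1/3)/12 + 3^(5/6)*I*(9*k + sqrt(3)*sqrt(27*k^2 + 1))^(1/3)/12 - 1/((3^(1/3) + 3^(5/6)*I)*(9*k + sqrt(3)*sqrt(27*k^2 + 1))^(1/3)))) + C3*exp(3^(1/3)*a*(-(9*k + sqrt(3)*sqrt(27*k^2 + 1))^(1/3) + 3^(1/3)/(9*k + sqrt(3)*sqrt(27*k^2 + 1))^(1/3))/6) - a


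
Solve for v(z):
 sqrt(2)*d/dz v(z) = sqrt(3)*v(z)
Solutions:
 v(z) = C1*exp(sqrt(6)*z/2)


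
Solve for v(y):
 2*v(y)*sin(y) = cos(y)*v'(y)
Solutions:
 v(y) = C1/cos(y)^2


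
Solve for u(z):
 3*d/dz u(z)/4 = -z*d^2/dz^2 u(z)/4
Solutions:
 u(z) = C1 + C2/z^2


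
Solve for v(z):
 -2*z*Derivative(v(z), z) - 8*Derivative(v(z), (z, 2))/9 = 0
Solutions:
 v(z) = C1 + C2*erf(3*sqrt(2)*z/4)


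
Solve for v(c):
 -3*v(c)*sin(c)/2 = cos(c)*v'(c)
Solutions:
 v(c) = C1*cos(c)^(3/2)


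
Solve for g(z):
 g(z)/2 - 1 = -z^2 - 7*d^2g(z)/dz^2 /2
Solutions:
 g(z) = C1*sin(sqrt(7)*z/7) + C2*cos(sqrt(7)*z/7) - 2*z^2 + 30


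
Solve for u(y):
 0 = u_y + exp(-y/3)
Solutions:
 u(y) = C1 + 3*exp(-y/3)


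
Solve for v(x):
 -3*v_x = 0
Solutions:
 v(x) = C1


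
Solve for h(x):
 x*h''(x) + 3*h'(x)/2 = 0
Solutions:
 h(x) = C1 + C2/sqrt(x)


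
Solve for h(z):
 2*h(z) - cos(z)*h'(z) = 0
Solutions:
 h(z) = C1*(sin(z) + 1)/(sin(z) - 1)


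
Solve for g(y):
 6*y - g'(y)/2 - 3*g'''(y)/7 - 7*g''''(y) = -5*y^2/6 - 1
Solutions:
 g(y) = C1 + C2*exp(y*(-4 + 2*2^(2/3)/(49*sqrt(117705) + 16811)^(1/3) + 2^(1/3)*(49*sqrt(117705) + 16811)^(1/3))/196)*sin(2^(1/3)*sqrt(3)*y*(-(49*sqrt(117705) + 16811)^(1/3) + 2*2^(1/3)/(49*sqrt(117705) + 16811)^(1/3))/196) + C3*exp(y*(-4 + 2*2^(2/3)/(49*sqrt(117705) + 16811)^(1/3) + 2^(1/3)*(49*sqrt(117705) + 16811)^(1/3))/196)*cos(2^(1/3)*sqrt(3)*y*(-(49*sqrt(117705) + 16811)^(1/3) + 2*2^(1/3)/(49*sqrt(117705) + 16811)^(1/3))/196) + C4*exp(-y*(2*2^(2/3)/(49*sqrt(117705) + 16811)^(1/3) + 2 + 2^(1/3)*(49*sqrt(117705) + 16811)^(1/3))/98) + 5*y^3/9 + 6*y^2 - 6*y/7


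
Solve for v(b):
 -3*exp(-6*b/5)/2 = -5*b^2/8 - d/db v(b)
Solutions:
 v(b) = C1 - 5*b^3/24 - 5*exp(-6*b/5)/4


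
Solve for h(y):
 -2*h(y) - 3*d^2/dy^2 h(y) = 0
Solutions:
 h(y) = C1*sin(sqrt(6)*y/3) + C2*cos(sqrt(6)*y/3)


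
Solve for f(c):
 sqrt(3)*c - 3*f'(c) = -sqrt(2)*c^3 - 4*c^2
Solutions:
 f(c) = C1 + sqrt(2)*c^4/12 + 4*c^3/9 + sqrt(3)*c^2/6


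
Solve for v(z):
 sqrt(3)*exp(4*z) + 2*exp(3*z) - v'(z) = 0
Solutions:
 v(z) = C1 + sqrt(3)*exp(4*z)/4 + 2*exp(3*z)/3


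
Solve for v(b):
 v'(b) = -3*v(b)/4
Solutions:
 v(b) = C1*exp(-3*b/4)


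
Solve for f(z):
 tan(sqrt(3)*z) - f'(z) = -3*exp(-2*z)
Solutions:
 f(z) = C1 + sqrt(3)*log(tan(sqrt(3)*z)^2 + 1)/6 - 3*exp(-2*z)/2


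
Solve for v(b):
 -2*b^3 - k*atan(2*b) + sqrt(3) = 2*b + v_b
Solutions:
 v(b) = C1 - b^4/2 - b^2 + sqrt(3)*b - k*(b*atan(2*b) - log(4*b^2 + 1)/4)


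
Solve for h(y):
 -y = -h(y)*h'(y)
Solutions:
 h(y) = -sqrt(C1 + y^2)
 h(y) = sqrt(C1 + y^2)


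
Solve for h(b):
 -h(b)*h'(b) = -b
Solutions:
 h(b) = -sqrt(C1 + b^2)
 h(b) = sqrt(C1 + b^2)


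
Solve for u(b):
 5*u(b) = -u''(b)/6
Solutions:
 u(b) = C1*sin(sqrt(30)*b) + C2*cos(sqrt(30)*b)


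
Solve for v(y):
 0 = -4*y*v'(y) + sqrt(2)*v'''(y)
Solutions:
 v(y) = C1 + Integral(C2*airyai(sqrt(2)*y) + C3*airybi(sqrt(2)*y), y)


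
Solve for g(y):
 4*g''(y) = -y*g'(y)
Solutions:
 g(y) = C1 + C2*erf(sqrt(2)*y/4)


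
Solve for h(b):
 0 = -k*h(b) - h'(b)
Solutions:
 h(b) = C1*exp(-b*k)


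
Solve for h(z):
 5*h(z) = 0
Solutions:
 h(z) = 0


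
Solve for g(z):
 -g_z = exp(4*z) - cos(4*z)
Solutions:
 g(z) = C1 - exp(4*z)/4 + sin(4*z)/4


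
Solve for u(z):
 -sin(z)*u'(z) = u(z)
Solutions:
 u(z) = C1*sqrt(cos(z) + 1)/sqrt(cos(z) - 1)


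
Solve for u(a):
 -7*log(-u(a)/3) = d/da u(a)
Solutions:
 Integral(1/(log(-_y) - log(3)), (_y, u(a)))/7 = C1 - a


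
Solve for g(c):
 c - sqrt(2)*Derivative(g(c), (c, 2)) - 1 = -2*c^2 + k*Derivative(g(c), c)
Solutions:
 g(c) = C1 + C2*exp(-sqrt(2)*c*k/2) + 2*c^3/(3*k) + c^2/(2*k) - 2*sqrt(2)*c^2/k^2 - c/k - sqrt(2)*c/k^2 + 8*c/k^3


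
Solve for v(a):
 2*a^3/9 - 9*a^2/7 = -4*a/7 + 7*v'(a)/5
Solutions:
 v(a) = C1 + 5*a^4/126 - 15*a^3/49 + 10*a^2/49


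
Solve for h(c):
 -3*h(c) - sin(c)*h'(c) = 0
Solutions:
 h(c) = C1*(cos(c) + 1)^(3/2)/(cos(c) - 1)^(3/2)


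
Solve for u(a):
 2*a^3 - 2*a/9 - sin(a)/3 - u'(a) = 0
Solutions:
 u(a) = C1 + a^4/2 - a^2/9 + cos(a)/3


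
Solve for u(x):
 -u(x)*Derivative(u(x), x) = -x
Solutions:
 u(x) = -sqrt(C1 + x^2)
 u(x) = sqrt(C1 + x^2)


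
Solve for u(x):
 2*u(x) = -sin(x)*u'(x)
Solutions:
 u(x) = C1*(cos(x) + 1)/(cos(x) - 1)


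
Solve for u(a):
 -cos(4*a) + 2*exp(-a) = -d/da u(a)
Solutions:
 u(a) = C1 + sin(4*a)/4 + 2*exp(-a)


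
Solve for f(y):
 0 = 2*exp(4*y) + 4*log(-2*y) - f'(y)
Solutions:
 f(y) = C1 + 4*y*log(-y) + 4*y*(-1 + log(2)) + exp(4*y)/2


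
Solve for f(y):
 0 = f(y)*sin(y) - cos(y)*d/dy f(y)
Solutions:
 f(y) = C1/cos(y)


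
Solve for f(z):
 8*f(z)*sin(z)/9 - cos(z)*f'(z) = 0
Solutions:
 f(z) = C1/cos(z)^(8/9)


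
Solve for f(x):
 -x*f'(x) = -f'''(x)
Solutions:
 f(x) = C1 + Integral(C2*airyai(x) + C3*airybi(x), x)


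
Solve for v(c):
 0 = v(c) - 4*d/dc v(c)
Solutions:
 v(c) = C1*exp(c/4)


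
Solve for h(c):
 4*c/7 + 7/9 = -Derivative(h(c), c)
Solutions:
 h(c) = C1 - 2*c^2/7 - 7*c/9


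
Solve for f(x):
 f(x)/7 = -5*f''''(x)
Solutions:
 f(x) = (C1*sin(sqrt(2)*35^(3/4)*x/70) + C2*cos(sqrt(2)*35^(3/4)*x/70))*exp(-sqrt(2)*35^(3/4)*x/70) + (C3*sin(sqrt(2)*35^(3/4)*x/70) + C4*cos(sqrt(2)*35^(3/4)*x/70))*exp(sqrt(2)*35^(3/4)*x/70)


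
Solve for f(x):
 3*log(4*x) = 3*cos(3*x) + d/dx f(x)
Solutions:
 f(x) = C1 + 3*x*log(x) - 3*x + 6*x*log(2) - sin(3*x)


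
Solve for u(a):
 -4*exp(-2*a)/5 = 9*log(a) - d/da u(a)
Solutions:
 u(a) = C1 + 9*a*log(a) - 9*a - 2*exp(-2*a)/5


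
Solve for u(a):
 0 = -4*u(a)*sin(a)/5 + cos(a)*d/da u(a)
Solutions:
 u(a) = C1/cos(a)^(4/5)


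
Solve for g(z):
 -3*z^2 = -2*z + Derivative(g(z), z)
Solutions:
 g(z) = C1 - z^3 + z^2


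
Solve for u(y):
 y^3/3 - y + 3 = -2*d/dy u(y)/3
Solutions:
 u(y) = C1 - y^4/8 + 3*y^2/4 - 9*y/2


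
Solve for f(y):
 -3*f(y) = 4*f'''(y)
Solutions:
 f(y) = C3*exp(-6^(1/3)*y/2) + (C1*sin(2^(1/3)*3^(5/6)*y/4) + C2*cos(2^(1/3)*3^(5/6)*y/4))*exp(6^(1/3)*y/4)


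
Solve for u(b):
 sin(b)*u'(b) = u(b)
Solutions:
 u(b) = C1*sqrt(cos(b) - 1)/sqrt(cos(b) + 1)


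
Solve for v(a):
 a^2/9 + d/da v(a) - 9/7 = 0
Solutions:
 v(a) = C1 - a^3/27 + 9*a/7


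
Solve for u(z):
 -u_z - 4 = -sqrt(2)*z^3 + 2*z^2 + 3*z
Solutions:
 u(z) = C1 + sqrt(2)*z^4/4 - 2*z^3/3 - 3*z^2/2 - 4*z


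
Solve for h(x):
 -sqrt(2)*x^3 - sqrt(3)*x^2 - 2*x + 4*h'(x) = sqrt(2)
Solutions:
 h(x) = C1 + sqrt(2)*x^4/16 + sqrt(3)*x^3/12 + x^2/4 + sqrt(2)*x/4


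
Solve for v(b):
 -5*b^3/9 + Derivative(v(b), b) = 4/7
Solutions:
 v(b) = C1 + 5*b^4/36 + 4*b/7


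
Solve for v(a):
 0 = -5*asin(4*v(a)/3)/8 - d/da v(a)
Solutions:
 Integral(1/asin(4*_y/3), (_y, v(a))) = C1 - 5*a/8


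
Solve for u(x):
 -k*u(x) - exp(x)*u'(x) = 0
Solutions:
 u(x) = C1*exp(k*exp(-x))


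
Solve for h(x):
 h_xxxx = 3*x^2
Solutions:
 h(x) = C1 + C2*x + C3*x^2 + C4*x^3 + x^6/120


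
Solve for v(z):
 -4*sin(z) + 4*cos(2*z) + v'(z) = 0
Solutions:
 v(z) = C1 - 2*sin(2*z) - 4*cos(z)


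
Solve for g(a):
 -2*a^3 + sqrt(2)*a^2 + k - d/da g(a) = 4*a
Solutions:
 g(a) = C1 - a^4/2 + sqrt(2)*a^3/3 - 2*a^2 + a*k


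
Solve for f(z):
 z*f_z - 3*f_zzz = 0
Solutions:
 f(z) = C1 + Integral(C2*airyai(3^(2/3)*z/3) + C3*airybi(3^(2/3)*z/3), z)


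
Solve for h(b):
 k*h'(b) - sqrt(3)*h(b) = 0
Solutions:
 h(b) = C1*exp(sqrt(3)*b/k)


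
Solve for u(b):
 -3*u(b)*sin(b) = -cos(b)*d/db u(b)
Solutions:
 u(b) = C1/cos(b)^3


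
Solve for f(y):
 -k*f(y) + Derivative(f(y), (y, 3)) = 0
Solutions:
 f(y) = C1*exp(k^(1/3)*y) + C2*exp(k^(1/3)*y*(-1 + sqrt(3)*I)/2) + C3*exp(-k^(1/3)*y*(1 + sqrt(3)*I)/2)


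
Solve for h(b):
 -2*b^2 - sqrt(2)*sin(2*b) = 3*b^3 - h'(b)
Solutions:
 h(b) = C1 + 3*b^4/4 + 2*b^3/3 - sqrt(2)*cos(2*b)/2


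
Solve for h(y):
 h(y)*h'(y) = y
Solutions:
 h(y) = -sqrt(C1 + y^2)
 h(y) = sqrt(C1 + y^2)


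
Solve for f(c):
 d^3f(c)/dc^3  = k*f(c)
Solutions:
 f(c) = C1*exp(c*k^(1/3)) + C2*exp(c*k^(1/3)*(-1 + sqrt(3)*I)/2) + C3*exp(-c*k^(1/3)*(1 + sqrt(3)*I)/2)


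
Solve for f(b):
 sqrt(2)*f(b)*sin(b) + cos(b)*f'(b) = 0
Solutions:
 f(b) = C1*cos(b)^(sqrt(2))


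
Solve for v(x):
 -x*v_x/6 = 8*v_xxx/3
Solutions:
 v(x) = C1 + Integral(C2*airyai(-2^(2/3)*x/4) + C3*airybi(-2^(2/3)*x/4), x)


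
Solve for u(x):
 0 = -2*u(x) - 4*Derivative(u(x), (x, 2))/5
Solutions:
 u(x) = C1*sin(sqrt(10)*x/2) + C2*cos(sqrt(10)*x/2)


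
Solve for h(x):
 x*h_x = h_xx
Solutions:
 h(x) = C1 + C2*erfi(sqrt(2)*x/2)


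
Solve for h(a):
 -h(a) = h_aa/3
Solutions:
 h(a) = C1*sin(sqrt(3)*a) + C2*cos(sqrt(3)*a)


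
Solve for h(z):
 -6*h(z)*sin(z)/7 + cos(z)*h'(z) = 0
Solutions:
 h(z) = C1/cos(z)^(6/7)


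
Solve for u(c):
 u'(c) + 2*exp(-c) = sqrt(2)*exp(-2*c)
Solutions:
 u(c) = C1 + 2*exp(-c) - sqrt(2)*exp(-2*c)/2


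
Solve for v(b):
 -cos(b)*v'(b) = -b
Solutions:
 v(b) = C1 + Integral(b/cos(b), b)


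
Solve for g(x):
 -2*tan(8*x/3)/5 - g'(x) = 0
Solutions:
 g(x) = C1 + 3*log(cos(8*x/3))/20


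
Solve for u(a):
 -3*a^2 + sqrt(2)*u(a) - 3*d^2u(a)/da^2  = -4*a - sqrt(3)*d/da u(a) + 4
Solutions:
 u(a) = C1*exp(sqrt(3)*a*(1 - sqrt(1 + 4*sqrt(2)))/6) + C2*exp(sqrt(3)*a*(1 + sqrt(1 + 4*sqrt(2)))/6) + 3*sqrt(2)*a^2/2 - 3*sqrt(3)*a - 2*sqrt(2)*a + 2*sqrt(3) + 9 + 13*sqrt(2)/2


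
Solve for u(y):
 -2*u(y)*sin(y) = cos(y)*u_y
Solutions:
 u(y) = C1*cos(y)^2


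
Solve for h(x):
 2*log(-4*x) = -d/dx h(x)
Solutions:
 h(x) = C1 - 2*x*log(-x) + 2*x*(1 - 2*log(2))


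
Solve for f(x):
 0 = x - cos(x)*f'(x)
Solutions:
 f(x) = C1 + Integral(x/cos(x), x)


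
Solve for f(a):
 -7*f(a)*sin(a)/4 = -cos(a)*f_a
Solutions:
 f(a) = C1/cos(a)^(7/4)


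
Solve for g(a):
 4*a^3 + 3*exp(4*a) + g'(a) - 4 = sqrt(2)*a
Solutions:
 g(a) = C1 - a^4 + sqrt(2)*a^2/2 + 4*a - 3*exp(4*a)/4


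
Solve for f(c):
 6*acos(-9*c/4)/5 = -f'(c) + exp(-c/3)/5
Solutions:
 f(c) = C1 - 6*c*acos(-9*c/4)/5 - 2*sqrt(16 - 81*c^2)/15 - 3*exp(-c/3)/5


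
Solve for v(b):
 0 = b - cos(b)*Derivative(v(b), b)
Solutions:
 v(b) = C1 + Integral(b/cos(b), b)


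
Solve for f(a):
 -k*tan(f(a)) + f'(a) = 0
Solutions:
 f(a) = pi - asin(C1*exp(a*k))
 f(a) = asin(C1*exp(a*k))


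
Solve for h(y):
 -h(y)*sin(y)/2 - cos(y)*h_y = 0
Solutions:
 h(y) = C1*sqrt(cos(y))


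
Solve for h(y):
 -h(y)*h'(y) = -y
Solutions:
 h(y) = -sqrt(C1 + y^2)
 h(y) = sqrt(C1 + y^2)


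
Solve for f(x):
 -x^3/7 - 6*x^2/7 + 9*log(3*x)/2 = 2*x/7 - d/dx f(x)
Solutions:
 f(x) = C1 + x^4/28 + 2*x^3/7 + x^2/7 - 9*x*log(x)/2 - 9*x*log(3)/2 + 9*x/2


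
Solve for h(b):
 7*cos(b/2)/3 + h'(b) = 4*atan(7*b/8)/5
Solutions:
 h(b) = C1 + 4*b*atan(7*b/8)/5 - 16*log(49*b^2 + 64)/35 - 14*sin(b/2)/3


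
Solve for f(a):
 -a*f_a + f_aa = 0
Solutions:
 f(a) = C1 + C2*erfi(sqrt(2)*a/2)


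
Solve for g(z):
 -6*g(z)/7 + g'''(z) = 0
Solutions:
 g(z) = C3*exp(6^(1/3)*7^(2/3)*z/7) + (C1*sin(2^(1/3)*3^(5/6)*7^(2/3)*z/14) + C2*cos(2^(1/3)*3^(5/6)*7^(2/3)*z/14))*exp(-6^(1/3)*7^(2/3)*z/14)


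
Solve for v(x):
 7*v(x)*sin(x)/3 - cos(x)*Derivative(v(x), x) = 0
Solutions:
 v(x) = C1/cos(x)^(7/3)


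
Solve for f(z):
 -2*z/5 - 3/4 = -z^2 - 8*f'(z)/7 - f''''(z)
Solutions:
 f(z) = C1 + C4*exp(-2*7^(2/3)*z/7) - 7*z^3/24 + 7*z^2/40 + 21*z/32 + (C2*sin(sqrt(3)*7^(2/3)*z/7) + C3*cos(sqrt(3)*7^(2/3)*z/7))*exp(7^(2/3)*z/7)


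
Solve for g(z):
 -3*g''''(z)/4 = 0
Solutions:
 g(z) = C1 + C2*z + C3*z^2 + C4*z^3


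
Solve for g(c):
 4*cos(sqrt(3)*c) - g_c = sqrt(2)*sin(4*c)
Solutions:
 g(c) = C1 + 4*sqrt(3)*sin(sqrt(3)*c)/3 + sqrt(2)*cos(4*c)/4


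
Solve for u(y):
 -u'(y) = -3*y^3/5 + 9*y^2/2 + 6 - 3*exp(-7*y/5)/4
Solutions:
 u(y) = C1 + 3*y^4/20 - 3*y^3/2 - 6*y - 15*exp(-7*y/5)/28


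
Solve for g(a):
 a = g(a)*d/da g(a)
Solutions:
 g(a) = -sqrt(C1 + a^2)
 g(a) = sqrt(C1 + a^2)


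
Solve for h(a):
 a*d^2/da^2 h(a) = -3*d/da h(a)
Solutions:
 h(a) = C1 + C2/a^2


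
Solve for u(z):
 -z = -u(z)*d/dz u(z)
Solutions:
 u(z) = -sqrt(C1 + z^2)
 u(z) = sqrt(C1 + z^2)


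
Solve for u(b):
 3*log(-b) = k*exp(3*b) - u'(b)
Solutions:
 u(b) = C1 - 3*b*log(-b) + 3*b + k*exp(3*b)/3


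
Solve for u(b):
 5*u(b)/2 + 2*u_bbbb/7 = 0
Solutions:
 u(b) = (C1*sin(35^(1/4)*b/2) + C2*cos(35^(1/4)*b/2))*exp(-35^(1/4)*b/2) + (C3*sin(35^(1/4)*b/2) + C4*cos(35^(1/4)*b/2))*exp(35^(1/4)*b/2)


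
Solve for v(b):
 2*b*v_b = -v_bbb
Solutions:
 v(b) = C1 + Integral(C2*airyai(-2^(1/3)*b) + C3*airybi(-2^(1/3)*b), b)


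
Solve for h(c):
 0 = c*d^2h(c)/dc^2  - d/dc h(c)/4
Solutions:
 h(c) = C1 + C2*c^(5/4)


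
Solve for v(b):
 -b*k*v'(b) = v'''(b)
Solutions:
 v(b) = C1 + Integral(C2*airyai(b*(-k)^(1/3)) + C3*airybi(b*(-k)^(1/3)), b)


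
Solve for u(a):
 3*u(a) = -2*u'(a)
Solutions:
 u(a) = C1*exp(-3*a/2)


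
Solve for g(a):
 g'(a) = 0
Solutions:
 g(a) = C1


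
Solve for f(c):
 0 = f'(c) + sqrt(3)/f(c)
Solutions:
 f(c) = -sqrt(C1 - 2*sqrt(3)*c)
 f(c) = sqrt(C1 - 2*sqrt(3)*c)


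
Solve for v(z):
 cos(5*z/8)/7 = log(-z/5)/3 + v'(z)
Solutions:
 v(z) = C1 - z*log(-z)/3 + z/3 + z*log(5)/3 + 8*sin(5*z/8)/35


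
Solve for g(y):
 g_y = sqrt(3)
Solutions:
 g(y) = C1 + sqrt(3)*y


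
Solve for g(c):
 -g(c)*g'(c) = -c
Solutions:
 g(c) = -sqrt(C1 + c^2)
 g(c) = sqrt(C1 + c^2)


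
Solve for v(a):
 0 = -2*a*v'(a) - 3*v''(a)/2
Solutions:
 v(a) = C1 + C2*erf(sqrt(6)*a/3)


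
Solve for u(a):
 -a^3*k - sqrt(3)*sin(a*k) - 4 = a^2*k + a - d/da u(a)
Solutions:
 u(a) = C1 + a^4*k/4 + a^3*k/3 + a^2/2 + 4*a - sqrt(3)*cos(a*k)/k


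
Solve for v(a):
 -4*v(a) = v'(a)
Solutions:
 v(a) = C1*exp(-4*a)


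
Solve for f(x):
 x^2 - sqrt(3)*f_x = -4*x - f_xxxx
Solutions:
 f(x) = C1 + C4*exp(3^(1/6)*x) + sqrt(3)*x^3/9 + 2*sqrt(3)*x^2/3 + (C2*sin(3^(2/3)*x/2) + C3*cos(3^(2/3)*x/2))*exp(-3^(1/6)*x/2)
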